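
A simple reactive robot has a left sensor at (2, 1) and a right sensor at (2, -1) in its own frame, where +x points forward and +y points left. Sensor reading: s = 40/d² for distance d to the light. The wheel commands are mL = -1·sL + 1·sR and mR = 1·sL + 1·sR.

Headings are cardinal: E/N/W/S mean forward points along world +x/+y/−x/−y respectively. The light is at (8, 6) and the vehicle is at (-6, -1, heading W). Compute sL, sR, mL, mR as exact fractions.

left sensor world pos  = (-8, -2); dL² = 320
right sensor world pos = (-8, 0); dR² = 292
sL = 40/320 = 1/8
sR = 40/292 = 10/73
mL = -1·sL + 1·sR = 7/584
mR = 1·sL + 1·sR = 153/584

1/8 10/73 7/584 153/584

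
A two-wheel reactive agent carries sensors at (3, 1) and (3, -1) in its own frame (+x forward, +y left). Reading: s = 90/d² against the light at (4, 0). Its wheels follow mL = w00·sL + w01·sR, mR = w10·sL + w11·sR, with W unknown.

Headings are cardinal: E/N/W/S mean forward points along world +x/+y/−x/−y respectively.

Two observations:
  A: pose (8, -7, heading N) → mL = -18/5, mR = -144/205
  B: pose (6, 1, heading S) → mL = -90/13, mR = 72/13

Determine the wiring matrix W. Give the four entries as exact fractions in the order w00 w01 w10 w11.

-1 0 -1/2 1/2

obs A: pose=(8,-7,N) → sL=18/5, sR=90/41, mL=-18/5, mR=-144/205
obs B: pose=(6,1,S) → sL=90/13, sR=18, mL=-90/13, mR=72/13
sensor matrix S = [[18/5, 90/41], [90/13, 18]]; det S = 132192/2665
solve [mL_A; mL_B] = S·[w00; w01] and [mR_A; mR_B] = S·[w10; w11]:
  w00 = -1, w01 = 0, w10 = -1/2, w11 = 1/2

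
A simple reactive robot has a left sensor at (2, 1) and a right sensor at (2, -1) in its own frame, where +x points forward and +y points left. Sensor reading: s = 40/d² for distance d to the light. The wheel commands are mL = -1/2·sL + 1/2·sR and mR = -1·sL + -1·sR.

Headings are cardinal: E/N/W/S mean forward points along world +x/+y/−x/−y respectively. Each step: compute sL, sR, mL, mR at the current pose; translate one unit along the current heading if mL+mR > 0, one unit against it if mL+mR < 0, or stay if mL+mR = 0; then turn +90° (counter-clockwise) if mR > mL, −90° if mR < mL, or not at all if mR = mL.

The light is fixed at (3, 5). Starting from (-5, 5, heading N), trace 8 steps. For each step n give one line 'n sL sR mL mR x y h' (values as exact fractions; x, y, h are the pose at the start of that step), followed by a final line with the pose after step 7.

n=0: pose=(-5,5,N); sL=8/17, sR=40/53; mL=128/901, mR=-1104/901; mL+mR=-976/901 → advance -1; mR−mL=-1232/901 → turn -1·90°
n=1: pose=(-5,4,E); sL=10/9, sR=1; mL=-1/18, mR=-19/9; mL+mR=-13/6 → advance -1; mR−mL=-37/18 → turn -1·90°
n=2: pose=(-6,4,S); sL=40/73, sR=40/109; mL=-720/7957, mR=-7280/7957; mL+mR=-8000/7957 → advance -1; mR−mL=-6560/7957 → turn -1·90°
n=3: pose=(-6,5,W); sL=20/61, sR=20/61; mL=0, mR=-40/61; mL+mR=-40/61 → advance -1; mR−mL=-40/61 → turn -1·90°
n=4: pose=(-5,5,N); sL=8/17, sR=40/53; mL=128/901, mR=-1104/901; mL+mR=-976/901 → advance -1; mR−mL=-1232/901 → turn -1·90°
n=5: pose=(-5,4,E); sL=10/9, sR=1; mL=-1/18, mR=-19/9; mL+mR=-13/6 → advance -1; mR−mL=-37/18 → turn -1·90°
n=6: pose=(-6,4,S); sL=40/73, sR=40/109; mL=-720/7957, mR=-7280/7957; mL+mR=-8000/7957 → advance -1; mR−mL=-6560/7957 → turn -1·90°
n=7: pose=(-6,5,W); sL=20/61, sR=20/61; mL=0, mR=-40/61; mL+mR=-40/61 → advance -1; mR−mL=-40/61 → turn -1·90°

0 8/17 40/53 128/901 -1104/901 -5 5 N
1 10/9 1 -1/18 -19/9 -5 4 E
2 40/73 40/109 -720/7957 -7280/7957 -6 4 S
3 20/61 20/61 0 -40/61 -6 5 W
4 8/17 40/53 128/901 -1104/901 -5 5 N
5 10/9 1 -1/18 -19/9 -5 4 E
6 40/73 40/109 -720/7957 -7280/7957 -6 4 S
7 20/61 20/61 0 -40/61 -6 5 W
final -5 5 N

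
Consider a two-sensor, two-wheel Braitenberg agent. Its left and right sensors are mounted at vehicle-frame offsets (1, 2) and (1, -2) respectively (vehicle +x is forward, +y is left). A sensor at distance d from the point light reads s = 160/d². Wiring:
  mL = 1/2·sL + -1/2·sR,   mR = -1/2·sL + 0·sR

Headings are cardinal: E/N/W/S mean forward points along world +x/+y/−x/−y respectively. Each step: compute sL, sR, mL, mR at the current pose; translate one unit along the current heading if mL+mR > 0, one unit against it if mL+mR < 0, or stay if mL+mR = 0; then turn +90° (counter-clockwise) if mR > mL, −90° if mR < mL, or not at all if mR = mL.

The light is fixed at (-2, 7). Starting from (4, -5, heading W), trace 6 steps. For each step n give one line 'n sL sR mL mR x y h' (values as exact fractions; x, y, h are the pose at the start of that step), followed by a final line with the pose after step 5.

0 160/221 32/25 -1536/5525 -80/221 4 -5 W
1 80/73 80/101 1120/7373 -40/73 5 -5 N
2 32/37 160/289 1664/10693 -16/37 5 -6 E
3 8/13 40/53 -48/689 -4/13 4 -6 S
4 160/221 32/25 -1536/5525 -80/221 4 -5 W
5 80/73 80/101 1120/7373 -40/73 5 -5 N
final 5 -6 E

n=0: pose=(4,-5,W); sL=160/221, sR=32/25; mL=-1536/5525, mR=-80/221; mL+mR=-16/25 → advance -1; mR−mL=-464/5525 → turn -1·90°
n=1: pose=(5,-5,N); sL=80/73, sR=80/101; mL=1120/7373, mR=-40/73; mL+mR=-40/101 → advance -1; mR−mL=-5160/7373 → turn -1·90°
n=2: pose=(5,-6,E); sL=32/37, sR=160/289; mL=1664/10693, mR=-16/37; mL+mR=-80/289 → advance -1; mR−mL=-6288/10693 → turn -1·90°
n=3: pose=(4,-6,S); sL=8/13, sR=40/53; mL=-48/689, mR=-4/13; mL+mR=-20/53 → advance -1; mR−mL=-164/689 → turn -1·90°
n=4: pose=(4,-5,W); sL=160/221, sR=32/25; mL=-1536/5525, mR=-80/221; mL+mR=-16/25 → advance -1; mR−mL=-464/5525 → turn -1·90°
n=5: pose=(5,-5,N); sL=80/73, sR=80/101; mL=1120/7373, mR=-40/73; mL+mR=-40/101 → advance -1; mR−mL=-5160/7373 → turn -1·90°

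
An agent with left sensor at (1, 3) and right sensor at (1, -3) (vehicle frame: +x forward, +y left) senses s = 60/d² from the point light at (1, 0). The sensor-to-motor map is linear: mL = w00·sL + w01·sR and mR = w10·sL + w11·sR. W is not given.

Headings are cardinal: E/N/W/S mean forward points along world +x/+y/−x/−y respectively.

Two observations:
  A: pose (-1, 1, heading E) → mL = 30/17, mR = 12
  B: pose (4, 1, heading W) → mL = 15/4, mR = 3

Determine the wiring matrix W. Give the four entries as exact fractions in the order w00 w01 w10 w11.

obs A: pose=(-1,1,E) → sL=60/17, sR=12, mL=30/17, mR=12
obs B: pose=(4,1,W) → sL=15/2, sR=3, mL=15/4, mR=3
sensor matrix S = [[60/17, 12], [15/2, 3]]; det S = -1350/17
solve [mL_A; mL_B] = S·[w00; w01] and [mR_A; mR_B] = S·[w10; w11]:
  w00 = 1/2, w01 = 0, w10 = 0, w11 = 1

1/2 0 0 1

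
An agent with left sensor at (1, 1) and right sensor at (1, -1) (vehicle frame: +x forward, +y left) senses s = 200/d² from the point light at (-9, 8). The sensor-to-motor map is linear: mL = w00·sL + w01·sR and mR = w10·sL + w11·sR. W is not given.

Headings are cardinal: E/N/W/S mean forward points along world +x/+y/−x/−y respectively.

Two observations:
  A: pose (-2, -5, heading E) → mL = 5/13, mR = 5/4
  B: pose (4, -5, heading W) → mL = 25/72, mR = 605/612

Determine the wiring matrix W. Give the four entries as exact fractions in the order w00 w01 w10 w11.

obs A: pose=(-2,-5,E) → sL=25/26, sR=10/13, mL=5/13, mR=5/4
obs B: pose=(4,-5,W) → sL=10/17, sR=25/36, mL=25/72, mR=605/612
sensor matrix S = [[25/26, 10/13], [10/17, 25/36]]; det S = 3425/15912
solve [mL_A; mL_B] = S·[w00; w01] and [mR_A; mR_B] = S·[w10; w11]:
  w00 = 0, w01 = 1/2, w10 = 1/2, w11 = 1

0 1/2 1/2 1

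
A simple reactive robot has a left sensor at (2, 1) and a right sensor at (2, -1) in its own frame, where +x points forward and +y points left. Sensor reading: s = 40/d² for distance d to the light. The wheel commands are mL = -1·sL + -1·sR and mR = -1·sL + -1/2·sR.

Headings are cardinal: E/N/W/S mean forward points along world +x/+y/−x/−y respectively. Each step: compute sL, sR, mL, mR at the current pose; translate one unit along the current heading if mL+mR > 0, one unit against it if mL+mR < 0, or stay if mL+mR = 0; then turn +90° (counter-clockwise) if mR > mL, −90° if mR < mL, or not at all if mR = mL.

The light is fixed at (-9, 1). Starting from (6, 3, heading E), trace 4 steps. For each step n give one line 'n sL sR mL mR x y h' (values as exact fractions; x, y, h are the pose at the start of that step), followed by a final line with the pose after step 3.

n=0: pose=(6,3,E); sL=20/149, sR=4/29; mL=-1176/4321, mR=-878/4321; mL+mR=-2054/4321 → advance -1; mR−mL=2/29 → turn +1·90°
n=1: pose=(5,3,N); sL=8/37, sR=40/241; mL=-3408/8917, mR=-2668/8917; mL+mR=-6076/8917 → advance -1; mR−mL=20/241 → turn +1·90°
n=2: pose=(5,2,W); sL=5/18, sR=10/37; mL=-365/666, mR=-275/666; mL+mR=-320/333 → advance -1; mR−mL=5/37 → turn +1·90°
n=3: pose=(6,2,S); sL=40/257, sR=40/197; mL=-18160/50629, mR=-13020/50629; mL+mR=-31180/50629 → advance -1; mR−mL=20/197 → turn +1·90°

0 20/149 4/29 -1176/4321 -878/4321 6 3 E
1 8/37 40/241 -3408/8917 -2668/8917 5 3 N
2 5/18 10/37 -365/666 -275/666 5 2 W
3 40/257 40/197 -18160/50629 -13020/50629 6 2 S
final 6 3 E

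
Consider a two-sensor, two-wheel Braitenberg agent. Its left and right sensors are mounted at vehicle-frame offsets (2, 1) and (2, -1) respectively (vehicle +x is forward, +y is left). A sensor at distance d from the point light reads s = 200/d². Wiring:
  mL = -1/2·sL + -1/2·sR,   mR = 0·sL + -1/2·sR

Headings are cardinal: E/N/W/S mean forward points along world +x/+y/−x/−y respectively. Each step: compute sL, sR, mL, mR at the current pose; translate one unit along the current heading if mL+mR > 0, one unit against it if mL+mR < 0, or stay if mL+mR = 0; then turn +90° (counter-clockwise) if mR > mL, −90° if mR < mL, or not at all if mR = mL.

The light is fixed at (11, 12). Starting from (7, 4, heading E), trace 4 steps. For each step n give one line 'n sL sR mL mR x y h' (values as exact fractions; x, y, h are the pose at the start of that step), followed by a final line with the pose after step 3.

0 200/53 40/17 -2760/901 -20/17 7 4 E
1 25/9 50/13 -775/234 -25/13 6 4 N
2 200/149 200/113 -26200/16837 -100/113 6 3 W
3 20/13 100/73 -1380/949 -50/73 7 3 S
final 7 4 E

n=0: pose=(7,4,E); sL=200/53, sR=40/17; mL=-2760/901, mR=-20/17; mL+mR=-3820/901 → advance -1; mR−mL=100/53 → turn +1·90°
n=1: pose=(6,4,N); sL=25/9, sR=50/13; mL=-775/234, mR=-25/13; mL+mR=-1225/234 → advance -1; mR−mL=25/18 → turn +1·90°
n=2: pose=(6,3,W); sL=200/149, sR=200/113; mL=-26200/16837, mR=-100/113; mL+mR=-41100/16837 → advance -1; mR−mL=100/149 → turn +1·90°
n=3: pose=(7,3,S); sL=20/13, sR=100/73; mL=-1380/949, mR=-50/73; mL+mR=-2030/949 → advance -1; mR−mL=10/13 → turn +1·90°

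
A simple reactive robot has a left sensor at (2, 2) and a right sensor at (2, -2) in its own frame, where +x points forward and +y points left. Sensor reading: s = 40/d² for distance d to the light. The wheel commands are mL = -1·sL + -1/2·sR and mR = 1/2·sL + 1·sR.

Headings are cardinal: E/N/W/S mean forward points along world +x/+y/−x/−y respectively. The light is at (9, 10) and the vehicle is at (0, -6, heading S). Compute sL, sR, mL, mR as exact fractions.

40/373 8/89 -5052/33197 4764/33197

left sensor world pos  = (2, -8); dL² = 373
right sensor world pos = (-2, -8); dR² = 445
sL = 40/373 = 40/373
sR = 40/445 = 8/89
mL = -1·sL + -1/2·sR = -5052/33197
mR = 1/2·sL + 1·sR = 4764/33197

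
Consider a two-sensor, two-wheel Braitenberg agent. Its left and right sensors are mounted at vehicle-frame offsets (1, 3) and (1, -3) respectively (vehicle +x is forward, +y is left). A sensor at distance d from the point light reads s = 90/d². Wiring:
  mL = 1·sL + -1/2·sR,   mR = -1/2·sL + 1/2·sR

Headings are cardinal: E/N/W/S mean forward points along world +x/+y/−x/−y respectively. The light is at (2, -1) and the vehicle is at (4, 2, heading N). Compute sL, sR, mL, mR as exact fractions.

90/17 90/41 2925/697 -1080/697

left sensor world pos  = (1, 3); dL² = 17
right sensor world pos = (7, 3); dR² = 41
sL = 90/17 = 90/17
sR = 90/41 = 90/41
mL = 1·sL + -1/2·sR = 2925/697
mR = -1/2·sL + 1/2·sR = -1080/697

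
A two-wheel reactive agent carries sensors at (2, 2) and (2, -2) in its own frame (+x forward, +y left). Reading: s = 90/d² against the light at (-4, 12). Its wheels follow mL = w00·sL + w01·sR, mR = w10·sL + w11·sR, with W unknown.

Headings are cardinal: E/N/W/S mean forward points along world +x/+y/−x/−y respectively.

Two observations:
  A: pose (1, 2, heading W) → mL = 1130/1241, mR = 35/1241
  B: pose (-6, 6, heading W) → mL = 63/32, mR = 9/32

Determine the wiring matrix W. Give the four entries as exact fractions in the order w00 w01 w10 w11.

1/2 1/2 -1 1/2

obs A: pose=(1,2,W) → sL=10/17, sR=90/73, mL=1130/1241, mR=35/1241
obs B: pose=(-6,6,W) → sL=9/8, sR=45/16, mL=63/32, mR=9/32
sensor matrix S = [[10/17, 90/73], [9/8, 45/16]]; det S = 2655/9928
solve [mL_A; mL_B] = S·[w00; w01] and [mR_A; mR_B] = S·[w10; w11]:
  w00 = 1/2, w01 = 1/2, w10 = -1, w11 = 1/2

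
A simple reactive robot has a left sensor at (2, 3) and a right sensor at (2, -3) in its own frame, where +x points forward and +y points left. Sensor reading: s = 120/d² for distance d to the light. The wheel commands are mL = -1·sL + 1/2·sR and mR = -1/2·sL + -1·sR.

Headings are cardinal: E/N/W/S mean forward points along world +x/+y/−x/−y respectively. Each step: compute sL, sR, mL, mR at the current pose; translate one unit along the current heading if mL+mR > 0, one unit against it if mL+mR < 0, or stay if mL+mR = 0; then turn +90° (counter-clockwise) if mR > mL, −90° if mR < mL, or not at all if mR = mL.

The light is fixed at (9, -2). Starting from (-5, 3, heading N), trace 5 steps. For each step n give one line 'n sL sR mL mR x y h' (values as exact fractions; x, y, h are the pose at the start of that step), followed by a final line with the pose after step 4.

n=0: pose=(-5,3,N); sL=60/169, sR=12/17; mL=-6/2873, mR=-2538/2873; mL+mR=-2544/2873 → advance -1; mR−mL=-2532/2873 → turn -1·90°
n=1: pose=(-5,2,E); sL=120/193, sR=24/29; mL=-1164/5597, mR=-6372/5597; mL+mR=-7536/5597 → advance -1; mR−mL=-5208/5597 → turn -1·90°
n=2: pose=(-6,2,S); sL=30/37, sR=15/41; mL=-1905/3034, mR=-1170/1517; mL+mR=-4245/3034 → advance -1; mR−mL=-435/3034 → turn -1·90°
n=3: pose=(-6,3,W); sL=120/293, sR=120/353; mL=-24780/103429, mR=-56340/103429; mL+mR=-81120/103429 → advance -1; mR−mL=-31560/103429 → turn -1·90°
n=4: pose=(-5,3,N); sL=60/169, sR=12/17; mL=-6/2873, mR=-2538/2873; mL+mR=-2544/2873 → advance -1; mR−mL=-2532/2873 → turn -1·90°

0 60/169 12/17 -6/2873 -2538/2873 -5 3 N
1 120/193 24/29 -1164/5597 -6372/5597 -5 2 E
2 30/37 15/41 -1905/3034 -1170/1517 -6 2 S
3 120/293 120/353 -24780/103429 -56340/103429 -6 3 W
4 60/169 12/17 -6/2873 -2538/2873 -5 3 N
final -5 2 E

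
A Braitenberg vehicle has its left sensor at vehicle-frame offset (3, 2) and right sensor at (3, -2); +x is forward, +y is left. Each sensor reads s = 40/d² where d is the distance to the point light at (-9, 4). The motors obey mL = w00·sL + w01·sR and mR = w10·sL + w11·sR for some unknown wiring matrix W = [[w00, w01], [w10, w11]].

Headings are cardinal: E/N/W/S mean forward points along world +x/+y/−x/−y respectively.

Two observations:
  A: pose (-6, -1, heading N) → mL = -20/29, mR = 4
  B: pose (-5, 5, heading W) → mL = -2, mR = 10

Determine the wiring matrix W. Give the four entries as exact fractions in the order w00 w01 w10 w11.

0 -1/2 1/2 0

obs A: pose=(-6,-1,N) → sL=8, sR=40/29, mL=-20/29, mR=4
obs B: pose=(-5,5,W) → sL=20, sR=4, mL=-2, mR=10
sensor matrix S = [[8, 40/29], [20, 4]]; det S = 128/29
solve [mL_A; mL_B] = S·[w00; w01] and [mR_A; mR_B] = S·[w10; w11]:
  w00 = 0, w01 = -1/2, w10 = 1/2, w11 = 0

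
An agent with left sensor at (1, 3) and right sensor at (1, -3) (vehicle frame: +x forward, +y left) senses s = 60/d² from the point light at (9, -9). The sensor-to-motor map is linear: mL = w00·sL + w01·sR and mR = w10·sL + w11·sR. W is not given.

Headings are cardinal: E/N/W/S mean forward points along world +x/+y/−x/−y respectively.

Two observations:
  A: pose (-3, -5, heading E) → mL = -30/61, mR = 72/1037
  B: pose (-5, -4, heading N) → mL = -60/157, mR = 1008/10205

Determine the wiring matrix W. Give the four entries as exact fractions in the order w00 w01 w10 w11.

0 -1 -1/2 1/2

obs A: pose=(-3,-5,E) → sL=6/17, sR=30/61, mL=-30/61, mR=72/1037
obs B: pose=(-5,-4,N) → sL=12/65, sR=60/157, mL=-60/157, mR=1008/10205
sensor matrix S = [[6/17, 30/61], [12/65, 60/157]]; det S = 93312/2116517
solve [mL_A; mL_B] = S·[w00; w01] and [mR_A; mR_B] = S·[w10; w11]:
  w00 = 0, w01 = -1, w10 = -1/2, w11 = 1/2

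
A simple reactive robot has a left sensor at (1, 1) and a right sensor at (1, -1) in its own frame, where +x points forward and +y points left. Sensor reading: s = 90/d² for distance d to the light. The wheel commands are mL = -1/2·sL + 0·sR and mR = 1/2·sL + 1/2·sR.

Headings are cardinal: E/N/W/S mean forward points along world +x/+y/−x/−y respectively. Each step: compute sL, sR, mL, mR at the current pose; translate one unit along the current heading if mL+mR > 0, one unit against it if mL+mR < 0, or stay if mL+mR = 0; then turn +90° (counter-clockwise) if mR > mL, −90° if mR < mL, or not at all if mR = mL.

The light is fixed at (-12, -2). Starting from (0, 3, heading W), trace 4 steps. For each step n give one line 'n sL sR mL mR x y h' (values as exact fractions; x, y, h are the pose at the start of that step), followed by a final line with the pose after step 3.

0 90/137 90/157 -45/137 13230/21509 0 3 W
1 9/16 45/58 -9/32 621/928 -1 3 S
2 90/169 10/17 -45/169 1610/2873 -1 2 E
3 45/73 45/97 -45/146 3825/7081 0 2 N
final 0 3 W

n=0: pose=(0,3,W); sL=90/137, sR=90/157; mL=-45/137, mR=13230/21509; mL+mR=45/157 → advance +1; mR−mL=20295/21509 → turn +1·90°
n=1: pose=(-1,3,S); sL=9/16, sR=45/58; mL=-9/32, mR=621/928; mL+mR=45/116 → advance +1; mR−mL=441/464 → turn +1·90°
n=2: pose=(-1,2,E); sL=90/169, sR=10/17; mL=-45/169, mR=1610/2873; mL+mR=5/17 → advance +1; mR−mL=2375/2873 → turn +1·90°
n=3: pose=(0,2,N); sL=45/73, sR=45/97; mL=-45/146, mR=3825/7081; mL+mR=45/194 → advance +1; mR−mL=12015/14162 → turn +1·90°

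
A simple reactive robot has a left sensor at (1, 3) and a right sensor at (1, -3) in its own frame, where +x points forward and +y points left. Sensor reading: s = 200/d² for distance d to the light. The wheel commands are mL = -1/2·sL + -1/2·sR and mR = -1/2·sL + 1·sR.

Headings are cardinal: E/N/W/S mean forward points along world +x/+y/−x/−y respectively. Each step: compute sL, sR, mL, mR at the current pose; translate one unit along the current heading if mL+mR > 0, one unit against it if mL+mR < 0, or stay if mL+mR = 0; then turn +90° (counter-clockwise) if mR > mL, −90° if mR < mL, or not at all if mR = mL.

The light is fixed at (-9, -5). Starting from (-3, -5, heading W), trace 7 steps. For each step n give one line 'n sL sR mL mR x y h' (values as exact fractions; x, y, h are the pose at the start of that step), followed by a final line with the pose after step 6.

0 100/17 100/17 -100/17 50/17 -3 -5 W
1 200/101 200/17 -11800/1717 18500/1717 -2 -5 S
2 50/17 5/2 -185/68 35/34 -2 -6 E
3 200/9 200/81 -1000/81 -700/81 -3 -6 N
4 4 100/13 -76/13 74/13 -3 -7 W
5 200/109 8 -536/109 772/109 -2 -7 S
6 25/8 2 -41/16 7/16 -2 -8 E
final -3 -8 N

n=0: pose=(-3,-5,W); sL=100/17, sR=100/17; mL=-100/17, mR=50/17; mL+mR=-50/17 → advance -1; mR−mL=150/17 → turn +1·90°
n=1: pose=(-2,-5,S); sL=200/101, sR=200/17; mL=-11800/1717, mR=18500/1717; mL+mR=6700/1717 → advance +1; mR−mL=300/17 → turn +1·90°
n=2: pose=(-2,-6,E); sL=50/17, sR=5/2; mL=-185/68, mR=35/34; mL+mR=-115/68 → advance -1; mR−mL=15/4 → turn +1·90°
n=3: pose=(-3,-6,N); sL=200/9, sR=200/81; mL=-1000/81, mR=-700/81; mL+mR=-1700/81 → advance -1; mR−mL=100/27 → turn +1·90°
n=4: pose=(-3,-7,W); sL=4, sR=100/13; mL=-76/13, mR=74/13; mL+mR=-2/13 → advance -1; mR−mL=150/13 → turn +1·90°
n=5: pose=(-2,-7,S); sL=200/109, sR=8; mL=-536/109, mR=772/109; mL+mR=236/109 → advance +1; mR−mL=12 → turn +1·90°
n=6: pose=(-2,-8,E); sL=25/8, sR=2; mL=-41/16, mR=7/16; mL+mR=-17/8 → advance -1; mR−mL=3 → turn +1·90°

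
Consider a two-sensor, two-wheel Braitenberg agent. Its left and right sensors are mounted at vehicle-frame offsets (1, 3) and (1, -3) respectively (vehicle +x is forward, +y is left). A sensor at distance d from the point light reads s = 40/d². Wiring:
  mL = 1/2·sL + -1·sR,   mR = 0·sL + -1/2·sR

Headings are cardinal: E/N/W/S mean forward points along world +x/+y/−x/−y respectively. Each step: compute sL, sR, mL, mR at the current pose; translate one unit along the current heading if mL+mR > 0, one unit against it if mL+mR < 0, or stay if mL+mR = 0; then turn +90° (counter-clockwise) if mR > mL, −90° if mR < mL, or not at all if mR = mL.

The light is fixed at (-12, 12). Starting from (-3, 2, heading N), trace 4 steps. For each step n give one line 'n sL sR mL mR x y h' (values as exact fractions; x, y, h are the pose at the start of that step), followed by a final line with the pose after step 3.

n=0: pose=(-3,2,N); sL=40/117, sR=8/45; mL=-4/585, mR=-4/45; mL+mR=-56/585 → advance -1; mR−mL=-16/195 → turn -1·90°
n=1: pose=(-3,1,E); sL=10/41, sR=5/37; mL=-20/1517, mR=-5/74; mL+mR=-245/3034 → advance -1; mR−mL=-165/3034 → turn -1·90°
n=2: pose=(-4,1,S); sL=8/53, sR=40/169; mL=-1444/8957, mR=-20/169; mL+mR=-2504/8957 → advance -1; mR−mL=384/8957 → turn +1·90°
n=3: pose=(-4,2,E); sL=4/13, sR=4/25; mL=-2/325, mR=-2/25; mL+mR=-28/325 → advance -1; mR−mL=-24/325 → turn -1·90°

0 40/117 8/45 -4/585 -4/45 -3 2 N
1 10/41 5/37 -20/1517 -5/74 -3 1 E
2 8/53 40/169 -1444/8957 -20/169 -4 1 S
3 4/13 4/25 -2/325 -2/25 -4 2 E
final -5 2 S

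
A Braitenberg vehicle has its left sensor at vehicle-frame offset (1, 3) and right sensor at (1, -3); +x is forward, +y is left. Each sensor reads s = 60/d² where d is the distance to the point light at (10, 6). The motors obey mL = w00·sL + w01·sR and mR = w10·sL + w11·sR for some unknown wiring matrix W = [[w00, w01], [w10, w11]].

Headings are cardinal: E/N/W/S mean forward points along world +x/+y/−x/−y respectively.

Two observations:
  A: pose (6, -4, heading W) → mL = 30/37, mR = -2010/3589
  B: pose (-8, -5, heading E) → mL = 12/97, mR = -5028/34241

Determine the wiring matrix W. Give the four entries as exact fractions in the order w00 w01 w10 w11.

obs A: pose=(6,-4,W) → sL=30/97, sR=30/37, mL=30/37, mR=-2010/3589
obs B: pose=(-8,-5,E) → sL=60/353, sR=12/97, mL=12/97, mR=-5028/34241
sensor matrix S = [[30/97, 30/37], [60/353, 12/97]]; det S = -12234240/122890949
solve [mL_A; mL_B] = S·[w00; w01] and [mR_A; mR_B] = S·[w10; w11]:
  w00 = 0, w01 = 1, w10 = -1/2, w11 = -1/2

0 1 -1/2 -1/2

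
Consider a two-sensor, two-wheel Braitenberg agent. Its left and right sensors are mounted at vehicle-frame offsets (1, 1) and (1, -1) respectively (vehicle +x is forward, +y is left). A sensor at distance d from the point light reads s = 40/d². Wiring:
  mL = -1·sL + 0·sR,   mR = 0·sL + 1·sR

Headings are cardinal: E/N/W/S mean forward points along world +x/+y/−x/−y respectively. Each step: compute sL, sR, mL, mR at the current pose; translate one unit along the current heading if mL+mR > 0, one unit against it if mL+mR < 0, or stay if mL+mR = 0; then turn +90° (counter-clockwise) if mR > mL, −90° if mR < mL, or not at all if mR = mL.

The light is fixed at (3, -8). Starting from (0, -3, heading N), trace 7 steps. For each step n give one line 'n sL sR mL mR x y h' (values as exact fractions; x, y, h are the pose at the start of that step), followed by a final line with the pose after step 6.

n=0: pose=(0,-3,N); sL=10/13, sR=1; mL=-10/13, mR=1; mL+mR=3/13 → advance +1; mR−mL=23/13 → turn +1·90°
n=1: pose=(0,-2,W); sL=40/41, sR=8/13; mL=-40/41, mR=8/13; mL+mR=-192/533 → advance -1; mR−mL=848/533 → turn +1·90°
n=2: pose=(1,-2,S); sL=20/13, sR=20/17; mL=-20/13, mR=20/17; mL+mR=-80/221 → advance -1; mR−mL=600/221 → turn +1·90°
n=3: pose=(1,-1,E); sL=8/13, sR=40/37; mL=-8/13, mR=40/37; mL+mR=224/481 → advance +1; mR−mL=816/481 → turn +1·90°
n=4: pose=(2,-1,N); sL=10/17, sR=5/8; mL=-10/17, mR=5/8; mL+mR=5/136 → advance +1; mR−mL=165/136 → turn +1·90°
n=5: pose=(2,0,W); sL=40/53, sR=8/17; mL=-40/53, mR=8/17; mL+mR=-256/901 → advance -1; mR−mL=1104/901 → turn +1·90°
n=6: pose=(3,0,S); sL=4/5, sR=4/5; mL=-4/5, mR=4/5; mL+mR=0 → advance +0; mR−mL=8/5 → turn +1·90°

0 10/13 1 -10/13 1 0 -3 N
1 40/41 8/13 -40/41 8/13 0 -2 W
2 20/13 20/17 -20/13 20/17 1 -2 S
3 8/13 40/37 -8/13 40/37 1 -1 E
4 10/17 5/8 -10/17 5/8 2 -1 N
5 40/53 8/17 -40/53 8/17 2 0 W
6 4/5 4/5 -4/5 4/5 3 0 S
final 3 0 E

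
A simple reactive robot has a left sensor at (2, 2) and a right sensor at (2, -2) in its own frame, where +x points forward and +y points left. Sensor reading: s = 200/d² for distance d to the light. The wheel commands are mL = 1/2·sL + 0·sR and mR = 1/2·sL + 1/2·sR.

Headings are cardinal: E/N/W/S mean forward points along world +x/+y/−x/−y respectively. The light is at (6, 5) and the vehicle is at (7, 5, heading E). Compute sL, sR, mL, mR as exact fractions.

left sensor world pos  = (9, 7); dL² = 13
right sensor world pos = (9, 3); dR² = 13
sL = 200/13 = 200/13
sR = 200/13 = 200/13
mL = 1/2·sL + 0·sR = 100/13
mR = 1/2·sL + 1/2·sR = 200/13

200/13 200/13 100/13 200/13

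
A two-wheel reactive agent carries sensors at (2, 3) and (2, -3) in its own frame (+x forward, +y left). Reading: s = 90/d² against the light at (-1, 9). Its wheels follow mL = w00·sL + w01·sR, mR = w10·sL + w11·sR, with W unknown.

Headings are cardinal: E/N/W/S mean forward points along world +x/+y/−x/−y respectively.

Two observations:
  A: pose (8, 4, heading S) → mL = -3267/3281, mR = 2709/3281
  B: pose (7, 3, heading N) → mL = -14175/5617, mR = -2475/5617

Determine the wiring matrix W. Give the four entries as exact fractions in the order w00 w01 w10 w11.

-1 -1/2 -1/2 1

obs A: pose=(8,4,S) → sL=90/193, sR=18/17, mL=-3267/3281, mR=2709/3281
obs B: pose=(7,3,N) → sL=90/41, sR=90/137, mL=-14175/5617, mR=-2475/5617
sensor matrix S = [[90/193, 18/17], [90/41, 90/137]]; det S = -37188720/18429377
solve [mL_A; mL_B] = S·[w00; w01] and [mR_A; mR_B] = S·[w10; w11]:
  w00 = -1, w01 = -1/2, w10 = -1/2, w11 = 1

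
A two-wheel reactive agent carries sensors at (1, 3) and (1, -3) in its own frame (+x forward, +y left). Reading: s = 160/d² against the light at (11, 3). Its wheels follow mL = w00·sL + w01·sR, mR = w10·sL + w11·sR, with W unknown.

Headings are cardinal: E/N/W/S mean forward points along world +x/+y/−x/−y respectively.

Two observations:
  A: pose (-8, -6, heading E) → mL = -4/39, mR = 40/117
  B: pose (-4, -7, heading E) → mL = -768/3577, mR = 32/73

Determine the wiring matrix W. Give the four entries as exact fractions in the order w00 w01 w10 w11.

-1 1 0 1

obs A: pose=(-8,-6,E) → sL=4/9, sR=40/117, mL=-4/39, mR=40/117
obs B: pose=(-4,-7,E) → sL=32/49, sR=32/73, mL=-768/3577, mR=32/73
sensor matrix S = [[4/9, 40/117], [32/49, 32/73]]; det S = -3968/139503
solve [mL_A; mL_B] = S·[w00; w01] and [mR_A; mR_B] = S·[w10; w11]:
  w00 = -1, w01 = 1, w10 = 0, w11 = 1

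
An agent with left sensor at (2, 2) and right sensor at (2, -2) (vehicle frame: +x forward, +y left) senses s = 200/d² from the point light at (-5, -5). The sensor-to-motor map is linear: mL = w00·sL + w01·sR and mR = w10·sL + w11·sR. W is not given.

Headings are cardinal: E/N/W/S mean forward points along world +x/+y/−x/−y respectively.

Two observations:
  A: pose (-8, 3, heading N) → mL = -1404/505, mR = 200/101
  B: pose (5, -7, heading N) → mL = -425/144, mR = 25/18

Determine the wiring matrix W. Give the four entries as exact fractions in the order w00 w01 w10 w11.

-1/2 -1 0 1

obs A: pose=(-8,3,N) → sL=8/5, sR=200/101, mL=-1404/505, mR=200/101
obs B: pose=(5,-7,N) → sL=25/8, sR=25/18, mL=-425/144, mR=25/18
sensor matrix S = [[8/5, 200/101], [25/8, 25/18]]; det S = -3605/909
solve [mL_A; mL_B] = S·[w00; w01] and [mR_A; mR_B] = S·[w10; w11]:
  w00 = -1/2, w01 = -1, w10 = 0, w11 = 1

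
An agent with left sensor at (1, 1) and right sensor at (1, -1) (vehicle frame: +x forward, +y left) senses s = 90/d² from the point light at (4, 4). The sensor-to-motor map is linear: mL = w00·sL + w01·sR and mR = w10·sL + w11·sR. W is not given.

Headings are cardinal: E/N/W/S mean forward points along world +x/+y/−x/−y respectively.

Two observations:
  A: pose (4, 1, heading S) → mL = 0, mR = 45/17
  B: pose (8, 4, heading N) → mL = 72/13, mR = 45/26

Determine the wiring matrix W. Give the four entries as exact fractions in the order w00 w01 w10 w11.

obs A: pose=(4,1,S) → sL=90/17, sR=90/17, mL=0, mR=45/17
obs B: pose=(8,4,N) → sL=9, sR=45/13, mL=72/13, mR=45/26
sensor matrix S = [[90/17, 90/17], [9, 45/13]]; det S = -6480/221
solve [mL_A; mL_B] = S·[w00; w01] and [mR_A; mR_B] = S·[w10; w11]:
  w00 = 1, w01 = -1, w10 = 0, w11 = 1/2

1 -1 0 1/2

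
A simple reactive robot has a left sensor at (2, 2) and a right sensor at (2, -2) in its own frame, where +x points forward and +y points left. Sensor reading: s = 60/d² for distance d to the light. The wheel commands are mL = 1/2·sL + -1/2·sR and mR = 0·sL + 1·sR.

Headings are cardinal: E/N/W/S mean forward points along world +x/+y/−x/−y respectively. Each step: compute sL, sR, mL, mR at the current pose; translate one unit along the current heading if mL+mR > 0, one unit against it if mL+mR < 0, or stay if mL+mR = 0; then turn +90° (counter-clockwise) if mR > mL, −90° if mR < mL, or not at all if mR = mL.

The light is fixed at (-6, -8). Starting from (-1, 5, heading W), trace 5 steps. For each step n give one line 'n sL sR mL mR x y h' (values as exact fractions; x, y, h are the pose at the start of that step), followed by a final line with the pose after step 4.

n=0: pose=(-1,5,W); sL=6/13, sR=10/39; mL=4/39, mR=10/39; mL+mR=14/39 → advance +1; mR−mL=2/13 → turn +1·90°
n=1: pose=(-2,5,S); sL=60/157, sR=12/25; mL=-192/3925, mR=12/25; mL+mR=1692/3925 → advance +1; mR−mL=2076/3925 → turn +1·90°
n=2: pose=(-2,4,E); sL=15/58, sR=15/34; mL=-45/493, mR=15/34; mL+mR=345/986 → advance +1; mR−mL=525/986 → turn +1·90°
n=3: pose=(-1,4,N); sL=12/41, sR=12/49; mL=48/2009, mR=12/49; mL+mR=540/2009 → advance +1; mR−mL=444/2009 → turn +1·90°
n=4: pose=(-1,5,W); sL=6/13, sR=10/39; mL=4/39, mR=10/39; mL+mR=14/39 → advance +1; mR−mL=2/13 → turn +1·90°

0 6/13 10/39 4/39 10/39 -1 5 W
1 60/157 12/25 -192/3925 12/25 -2 5 S
2 15/58 15/34 -45/493 15/34 -2 4 E
3 12/41 12/49 48/2009 12/49 -1 4 N
4 6/13 10/39 4/39 10/39 -1 5 W
final -2 5 S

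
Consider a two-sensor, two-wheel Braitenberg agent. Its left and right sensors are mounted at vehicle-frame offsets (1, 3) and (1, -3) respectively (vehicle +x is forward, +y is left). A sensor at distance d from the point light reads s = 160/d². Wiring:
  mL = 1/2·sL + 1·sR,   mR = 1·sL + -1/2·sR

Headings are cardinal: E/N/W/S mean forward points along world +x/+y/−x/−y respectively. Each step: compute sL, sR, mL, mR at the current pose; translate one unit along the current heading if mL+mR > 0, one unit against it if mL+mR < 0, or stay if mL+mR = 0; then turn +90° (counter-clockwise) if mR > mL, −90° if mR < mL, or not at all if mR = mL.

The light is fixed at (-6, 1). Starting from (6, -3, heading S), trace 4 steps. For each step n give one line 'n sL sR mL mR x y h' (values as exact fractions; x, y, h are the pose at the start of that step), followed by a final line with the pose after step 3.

n=0: pose=(6,-3,S); sL=16/25, sR=80/53; mL=2424/1325, mR=-152/1325; mL+mR=2272/1325 → advance +1; mR−mL=-2576/1325 → turn -1·90°
n=1: pose=(6,-4,W); sL=32/37, sR=32/25; mL=1584/925, mR=208/925; mL+mR=1792/925 → advance +1; mR−mL=-1376/925 → turn -1·90°
n=2: pose=(5,-4,N); sL=2, sR=40/53; mL=93/53, mR=86/53; mL+mR=179/53 → advance +1; mR−mL=-7/53 → turn -1·90°
n=3: pose=(5,-3,E); sL=32/29, sR=160/193; mL=7728/5597, mR=3856/5597; mL+mR=11584/5597 → advance +1; mR−mL=-3872/5597 → turn -1·90°

0 16/25 80/53 2424/1325 -152/1325 6 -3 S
1 32/37 32/25 1584/925 208/925 6 -4 W
2 2 40/53 93/53 86/53 5 -4 N
3 32/29 160/193 7728/5597 3856/5597 5 -3 E
final 6 -3 S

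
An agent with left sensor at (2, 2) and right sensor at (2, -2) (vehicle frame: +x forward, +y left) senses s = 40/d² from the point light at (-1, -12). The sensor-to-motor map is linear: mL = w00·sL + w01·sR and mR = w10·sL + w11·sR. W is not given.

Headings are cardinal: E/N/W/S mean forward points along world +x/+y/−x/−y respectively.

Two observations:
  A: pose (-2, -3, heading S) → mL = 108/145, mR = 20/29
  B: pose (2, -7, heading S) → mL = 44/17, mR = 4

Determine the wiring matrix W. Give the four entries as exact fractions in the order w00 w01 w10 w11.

1/2 1/2 0 1

obs A: pose=(-2,-3,S) → sL=4/5, sR=20/29, mL=108/145, mR=20/29
obs B: pose=(2,-7,S) → sL=20/17, sR=4, mL=44/17, mR=4
sensor matrix S = [[4/5, 20/29], [20/17, 4]]; det S = 5888/2465
solve [mL_A; mL_B] = S·[w00; w01] and [mR_A; mR_B] = S·[w10; w11]:
  w00 = 1/2, w01 = 1/2, w10 = 0, w11 = 1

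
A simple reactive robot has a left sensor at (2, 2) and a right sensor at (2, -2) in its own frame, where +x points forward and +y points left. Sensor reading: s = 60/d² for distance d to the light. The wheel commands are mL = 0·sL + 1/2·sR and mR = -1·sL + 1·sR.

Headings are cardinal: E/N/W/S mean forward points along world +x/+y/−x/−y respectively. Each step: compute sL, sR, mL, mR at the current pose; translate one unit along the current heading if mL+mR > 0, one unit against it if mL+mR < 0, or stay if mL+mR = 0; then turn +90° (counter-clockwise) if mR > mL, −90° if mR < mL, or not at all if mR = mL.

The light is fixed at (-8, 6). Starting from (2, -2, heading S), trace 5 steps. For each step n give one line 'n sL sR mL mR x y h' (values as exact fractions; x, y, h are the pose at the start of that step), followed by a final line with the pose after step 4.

0 15/61 15/41 15/82 300/2501 2 -2 S
1 12/37 60/113 30/113 864/4181 2 -3 W
2 30/49 6/17 3/17 -216/833 1 -3 N
3 12/37 12/53 6/53 -192/1961 1 -4 E
4 5/24 15/52 15/104 25/312 2 -4 S
final 2 -5 W

n=0: pose=(2,-2,S); sL=15/61, sR=15/41; mL=15/82, mR=300/2501; mL+mR=1515/5002 → advance +1; mR−mL=-315/5002 → turn -1·90°
n=1: pose=(2,-3,W); sL=12/37, sR=60/113; mL=30/113, mR=864/4181; mL+mR=1974/4181 → advance +1; mR−mL=-246/4181 → turn -1·90°
n=2: pose=(1,-3,N); sL=30/49, sR=6/17; mL=3/17, mR=-216/833; mL+mR=-69/833 → advance -1; mR−mL=-363/833 → turn -1·90°
n=3: pose=(1,-4,E); sL=12/37, sR=12/53; mL=6/53, mR=-192/1961; mL+mR=30/1961 → advance +1; mR−mL=-414/1961 → turn -1·90°
n=4: pose=(2,-4,S); sL=5/24, sR=15/52; mL=15/104, mR=25/312; mL+mR=35/156 → advance +1; mR−mL=-5/78 → turn -1·90°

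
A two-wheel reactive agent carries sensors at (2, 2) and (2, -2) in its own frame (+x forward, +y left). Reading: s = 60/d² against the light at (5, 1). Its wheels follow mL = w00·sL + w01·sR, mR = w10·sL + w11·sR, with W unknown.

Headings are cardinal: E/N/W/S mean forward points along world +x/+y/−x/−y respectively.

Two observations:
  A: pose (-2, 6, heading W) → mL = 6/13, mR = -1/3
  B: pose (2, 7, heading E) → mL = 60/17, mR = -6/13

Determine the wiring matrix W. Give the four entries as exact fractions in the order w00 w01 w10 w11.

0 1 -1/2 0

obs A: pose=(-2,6,W) → sL=2/3, sR=6/13, mL=6/13, mR=-1/3
obs B: pose=(2,7,E) → sL=12/13, sR=60/17, mL=60/17, mR=-6/13
sensor matrix S = [[2/3, 6/13], [12/13, 60/17]]; det S = 5536/2873
solve [mL_A; mL_B] = S·[w00; w01] and [mR_A; mR_B] = S·[w10; w11]:
  w00 = 0, w01 = 1, w10 = -1/2, w11 = 0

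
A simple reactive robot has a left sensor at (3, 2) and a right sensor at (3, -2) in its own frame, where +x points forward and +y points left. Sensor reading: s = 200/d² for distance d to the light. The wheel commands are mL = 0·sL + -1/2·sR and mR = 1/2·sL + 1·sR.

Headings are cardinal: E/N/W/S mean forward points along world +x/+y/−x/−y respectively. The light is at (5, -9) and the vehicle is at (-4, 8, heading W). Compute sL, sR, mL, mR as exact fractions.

left sensor world pos  = (-7, 6); dL² = 369
right sensor world pos = (-7, 10); dR² = 505
sL = 200/369 = 200/369
sR = 200/505 = 40/101
mL = 0·sL + -1/2·sR = -20/101
mR = 1/2·sL + 1·sR = 24860/37269

200/369 40/101 -20/101 24860/37269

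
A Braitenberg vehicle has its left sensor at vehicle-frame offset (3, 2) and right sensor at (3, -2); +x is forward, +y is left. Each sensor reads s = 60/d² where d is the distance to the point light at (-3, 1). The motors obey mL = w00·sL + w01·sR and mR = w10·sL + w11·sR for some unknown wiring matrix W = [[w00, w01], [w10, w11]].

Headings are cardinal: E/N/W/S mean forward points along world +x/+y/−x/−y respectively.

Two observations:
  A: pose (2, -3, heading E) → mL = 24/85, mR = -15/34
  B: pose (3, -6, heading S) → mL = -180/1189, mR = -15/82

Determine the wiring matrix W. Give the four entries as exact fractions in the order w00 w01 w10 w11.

1 -1 -1/2 0

obs A: pose=(2,-3,E) → sL=15/17, sR=3/5, mL=24/85, mR=-15/34
obs B: pose=(3,-6,S) → sL=15/41, sR=15/29, mL=-180/1189, mR=-15/82
sensor matrix S = [[15/17, 3/5], [15/41, 15/29]]; det S = 4788/20213
solve [mL_A; mL_B] = S·[w00; w01] and [mR_A; mR_B] = S·[w10; w11]:
  w00 = 1, w01 = -1, w10 = -1/2, w11 = 0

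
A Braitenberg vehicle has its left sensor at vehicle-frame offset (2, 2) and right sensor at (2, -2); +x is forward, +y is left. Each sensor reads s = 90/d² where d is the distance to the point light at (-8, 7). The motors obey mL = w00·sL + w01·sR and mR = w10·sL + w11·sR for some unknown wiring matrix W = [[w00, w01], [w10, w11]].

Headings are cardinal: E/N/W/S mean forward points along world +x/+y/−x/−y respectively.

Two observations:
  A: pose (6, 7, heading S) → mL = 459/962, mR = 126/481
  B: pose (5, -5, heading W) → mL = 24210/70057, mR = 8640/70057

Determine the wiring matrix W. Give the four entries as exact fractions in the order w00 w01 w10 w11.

1/2 1/2 -1 1

obs A: pose=(6,7,S) → sL=9/26, sR=45/74, mL=459/962, mR=126/481
obs B: pose=(5,-5,W) → sL=90/317, sR=90/221, mL=24210/70057, mR=8640/70057
sensor matrix S = [[9/26, 45/74], [90/317, 90/221]]; det S = -1067580/33697417
solve [mL_A; mL_B] = S·[w00; w01] and [mR_A; mR_B] = S·[w10; w11]:
  w00 = 1/2, w01 = 1/2, w10 = -1, w11 = 1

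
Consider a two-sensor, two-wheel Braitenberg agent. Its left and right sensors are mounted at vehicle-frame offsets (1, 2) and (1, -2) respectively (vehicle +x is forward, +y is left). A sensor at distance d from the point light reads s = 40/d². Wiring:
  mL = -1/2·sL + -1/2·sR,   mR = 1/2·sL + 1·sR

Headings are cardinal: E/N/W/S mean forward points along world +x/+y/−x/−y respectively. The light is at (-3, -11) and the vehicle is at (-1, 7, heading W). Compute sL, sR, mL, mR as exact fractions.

40/257 40/401 -13160/103057 18300/103057

left sensor world pos  = (-2, 5); dL² = 257
right sensor world pos = (-2, 9); dR² = 401
sL = 40/257 = 40/257
sR = 40/401 = 40/401
mL = -1/2·sL + -1/2·sR = -13160/103057
mR = 1/2·sL + 1·sR = 18300/103057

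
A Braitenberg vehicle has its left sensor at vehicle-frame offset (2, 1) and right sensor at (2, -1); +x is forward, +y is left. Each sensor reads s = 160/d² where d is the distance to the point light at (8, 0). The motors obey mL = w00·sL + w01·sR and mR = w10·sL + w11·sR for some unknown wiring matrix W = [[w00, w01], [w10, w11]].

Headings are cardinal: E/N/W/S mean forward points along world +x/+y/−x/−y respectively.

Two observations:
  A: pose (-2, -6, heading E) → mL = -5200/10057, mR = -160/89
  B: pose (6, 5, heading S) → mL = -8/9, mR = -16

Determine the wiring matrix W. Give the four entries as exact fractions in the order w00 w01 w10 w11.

obs A: pose=(-2,-6,E) → sL=160/89, sR=160/113, mL=-5200/10057, mR=-160/89
obs B: pose=(6,5,S) → sL=16, sR=80/9, mL=-8/9, mR=-16
sensor matrix S = [[160/89, 160/113], [16, 80/9]]; det S = -604160/90513
solve [mL_A; mL_B] = S·[w00; w01] and [mR_A; mR_B] = S·[w10; w11]:
  w00 = 1/2, w01 = -1, w10 = -1, w11 = 0

1/2 -1 -1 0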